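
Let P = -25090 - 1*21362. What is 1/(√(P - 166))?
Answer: -I*√46618/46618 ≈ -0.0046315*I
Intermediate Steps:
P = -46452 (P = -25090 - 21362 = -46452)
1/(√(P - 166)) = 1/(√(-46452 - 166)) = 1/(√(-46618)) = 1/(I*√46618) = -I*√46618/46618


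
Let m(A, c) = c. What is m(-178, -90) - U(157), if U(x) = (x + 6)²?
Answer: -26659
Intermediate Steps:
U(x) = (6 + x)²
m(-178, -90) - U(157) = -90 - (6 + 157)² = -90 - 1*163² = -90 - 1*26569 = -90 - 26569 = -26659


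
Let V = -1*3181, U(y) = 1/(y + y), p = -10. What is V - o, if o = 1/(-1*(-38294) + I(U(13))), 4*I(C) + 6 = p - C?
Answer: -12667247883/3982159 ≈ -3181.0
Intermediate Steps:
U(y) = 1/(2*y)
I(C) = -4 - C/4 (I(C) = -3/2 + (-10 - C)/4 = -3/2 + (-5/2 - C/4) = -4 - C/4)
o = 104/3982159 (o = 1/(-1*(-38294) + (-4 - 1/(8*13))) = 1/(38294 + (-4 - 1/(8*13))) = 1/(38294 + (-4 - 1/4*1/26)) = 1/(38294 + (-4 - 1/104)) = 1/(38294 - 417/104) = 1/(3982159/104) = 104/3982159 ≈ 2.6116e-5)
V = -3181
V - o = -3181 - 1*104/3982159 = -3181 - 104/3982159 = -12667247883/3982159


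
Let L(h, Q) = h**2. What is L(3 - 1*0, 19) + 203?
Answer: 212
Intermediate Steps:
L(3 - 1*0, 19) + 203 = (3 - 1*0)**2 + 203 = (3 + 0)**2 + 203 = 3**2 + 203 = 9 + 203 = 212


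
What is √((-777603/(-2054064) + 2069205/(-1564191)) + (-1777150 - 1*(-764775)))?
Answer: I*√99554135246925283725042703/9916507476 ≈ 1006.2*I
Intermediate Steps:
√((-777603/(-2054064) + 2069205/(-1564191)) + (-1777150 - 1*(-764775))) = √((-777603*(-1/2054064) + 2069205*(-1/1564191)) + (-1777150 + 764775)) = √((259201/684688 - 689735/521397) - 1012375) = √(-337106653883/356994269136 - 1012375) = √(-361412410323211883/356994269136) = I*√99554135246925283725042703/9916507476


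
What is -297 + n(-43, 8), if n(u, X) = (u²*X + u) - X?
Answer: 14444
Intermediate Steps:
n(u, X) = u - X + X*u² (n(u, X) = (X*u² + u) - X = (u + X*u²) - X = u - X + X*u²)
-297 + n(-43, 8) = -297 + (-43 - 1*8 + 8*(-43)²) = -297 + (-43 - 8 + 8*1849) = -297 + (-43 - 8 + 14792) = -297 + 14741 = 14444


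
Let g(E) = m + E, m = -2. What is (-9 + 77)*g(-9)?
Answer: -748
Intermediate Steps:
g(E) = -2 + E
(-9 + 77)*g(-9) = (-9 + 77)*(-2 - 9) = 68*(-11) = -748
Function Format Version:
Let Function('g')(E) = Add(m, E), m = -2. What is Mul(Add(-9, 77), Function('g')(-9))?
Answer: -748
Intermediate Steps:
Function('g')(E) = Add(-2, E)
Mul(Add(-9, 77), Function('g')(-9)) = Mul(Add(-9, 77), Add(-2, -9)) = Mul(68, -11) = -748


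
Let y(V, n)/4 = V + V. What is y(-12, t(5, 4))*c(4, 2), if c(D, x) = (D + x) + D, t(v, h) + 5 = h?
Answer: -960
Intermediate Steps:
t(v, h) = -5 + h
c(D, x) = x + 2*D
y(V, n) = 8*V (y(V, n) = 4*(V + V) = 4*(2*V) = 8*V)
y(-12, t(5, 4))*c(4, 2) = (8*(-12))*(2 + 2*4) = -96*(2 + 8) = -96*10 = -960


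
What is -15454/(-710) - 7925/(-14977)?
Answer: 118540654/5316835 ≈ 22.295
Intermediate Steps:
-15454/(-710) - 7925/(-14977) = -15454*(-1/710) - 7925*(-1/14977) = 7727/355 + 7925/14977 = 118540654/5316835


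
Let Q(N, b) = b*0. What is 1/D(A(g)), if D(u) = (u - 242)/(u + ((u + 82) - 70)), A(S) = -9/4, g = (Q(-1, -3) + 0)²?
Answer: -30/977 ≈ -0.030706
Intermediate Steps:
Q(N, b) = 0
g = 0 (g = (0 + 0)² = 0² = 0)
A(S) = -9/4 (A(S) = -9*¼ = -9/4)
D(u) = (-242 + u)/(12 + 2*u) (D(u) = (-242 + u)/(u + ((82 + u) - 70)) = (-242 + u)/(u + (12 + u)) = (-242 + u)/(12 + 2*u))
1/D(A(g)) = 1/((-242 - 9/4)/(2*(6 - 9/4))) = 1/((½)*(-977/4)/(15/4)) = 1/((½)*(4/15)*(-977/4)) = 1/(-977/30) = -30/977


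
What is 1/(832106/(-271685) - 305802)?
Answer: -271685/83082648476 ≈ -3.2701e-6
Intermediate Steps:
1/(832106/(-271685) - 305802) = 1/(832106*(-1/271685) - 305802) = 1/(-832106/271685 - 305802) = 1/(-83082648476/271685) = -271685/83082648476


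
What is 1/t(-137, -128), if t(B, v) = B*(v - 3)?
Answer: 1/17947 ≈ 5.5720e-5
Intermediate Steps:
t(B, v) = B*(-3 + v)
1/t(-137, -128) = 1/(-137*(-3 - 128)) = 1/(-137*(-131)) = 1/17947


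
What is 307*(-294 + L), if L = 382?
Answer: 27016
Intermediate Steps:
307*(-294 + L) = 307*(-294 + 382) = 307*88 = 27016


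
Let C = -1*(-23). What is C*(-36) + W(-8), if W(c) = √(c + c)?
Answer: -828 + 4*I ≈ -828.0 + 4.0*I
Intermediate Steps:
W(c) = √2*√c (W(c) = √(2*c) = √2*√c)
C = 23
C*(-36) + W(-8) = 23*(-36) + √2*√(-8) = -828 + √2*(2*I*√2) = -828 + 4*I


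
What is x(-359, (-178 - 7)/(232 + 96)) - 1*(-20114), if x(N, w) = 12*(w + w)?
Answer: 824119/41 ≈ 20100.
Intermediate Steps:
x(N, w) = 24*w (x(N, w) = 12*(2*w) = 24*w)
x(-359, (-178 - 7)/(232 + 96)) - 1*(-20114) = 24*((-178 - 7)/(232 + 96)) - 1*(-20114) = 24*(-185/328) + 20114 = -555/41 + 20114 = 824119/41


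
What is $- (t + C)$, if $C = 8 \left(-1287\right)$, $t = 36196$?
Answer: $-25900$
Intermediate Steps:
$C = -10296$
$- (t + C) = - (36196 - 10296) = \left(-1\right) 25900 = -25900$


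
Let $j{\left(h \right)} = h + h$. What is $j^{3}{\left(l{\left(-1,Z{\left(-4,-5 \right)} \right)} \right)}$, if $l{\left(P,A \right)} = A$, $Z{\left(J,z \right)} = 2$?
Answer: $64$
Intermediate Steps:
$j{\left(h \right)} = 2 h$
$j^{3}{\left(l{\left(-1,Z{\left(-4,-5 \right)} \right)} \right)} = \left(2 \cdot 2\right)^{3} = 4^{3} = 64$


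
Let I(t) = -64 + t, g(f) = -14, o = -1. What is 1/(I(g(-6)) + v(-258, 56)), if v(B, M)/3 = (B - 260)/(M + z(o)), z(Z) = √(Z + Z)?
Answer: (-√2 + 56*I)/(6*(-987*I + 13*√2)) ≈ -0.0094574 - 6.2644e-5*I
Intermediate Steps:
z(Z) = √2*√Z (z(Z) = √(2*Z) = √2*√Z)
v(B, M) = 3*(-260 + B)/(M + I*√2) (v(B, M) = 3*((B - 260)/(M + √2*√(-1))) = 3*((-260 + B)/(M + √2*I)) = 3*((-260 + B)/(M + I*√2)) = 3*(-260 + B)/(M + I*√2))
1/(I(g(-6)) + v(-258, 56)) = 1/((-64 - 14) + 3*(-260 - 258)/(56 + I*√2)) = 1/(-78 + 3*(-518)/(56 + I*√2)) = 1/(-78 - 1554/(56 + I*√2))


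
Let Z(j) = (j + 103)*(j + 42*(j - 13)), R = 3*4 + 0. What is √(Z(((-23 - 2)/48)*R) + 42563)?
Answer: 5*I*√23209/4 ≈ 190.43*I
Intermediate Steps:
R = 12 (R = 12 + 0 = 12)
Z(j) = (-546 + 43*j)*(103 + j) (Z(j) = (103 + j)*(j + 42*(-13 + j)) = (103 + j)*(j + (-546 + 42*j)) = (103 + j)*(-546 + 43*j) = (-546 + 43*j)*(103 + j))
√(Z(((-23 - 2)/48)*R) + 42563) = √((-56238 + 43*(((-23 - 2)/48)*12)² + 3883*(((-23 - 2)/48)*12)) + 42563) = √((-56238 + 43*(-25*1/48*12)² + 3883*(-25*1/48*12)) + 42563) = √((-56238 + 43*(-25/48*12)² + 3883*(-25/48*12)) + 42563) = √((-56238 + 43*(-25/4)² + 3883*(-25/4)) + 42563) = √((-56238 + 43*(625/16) - 97075/4) + 42563) = √((-56238 + 26875/16 - 97075/4) + 42563) = √(-1261233/16 + 42563) = √(-580225/16) = 5*I*√23209/4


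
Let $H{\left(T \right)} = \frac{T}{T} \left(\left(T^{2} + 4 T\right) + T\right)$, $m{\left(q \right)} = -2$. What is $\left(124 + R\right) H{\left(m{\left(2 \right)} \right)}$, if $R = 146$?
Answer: $-1620$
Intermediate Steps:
$H{\left(T \right)} = T^{2} + 5 T$ ($H{\left(T \right)} = 1 \left(T^{2} + 5 T\right) = T^{2} + 5 T$)
$\left(124 + R\right) H{\left(m{\left(2 \right)} \right)} = \left(124 + 146\right) \left(- 2 \left(5 - 2\right)\right) = 270 \left(\left(-2\right) 3\right) = 270 \left(-6\right) = -1620$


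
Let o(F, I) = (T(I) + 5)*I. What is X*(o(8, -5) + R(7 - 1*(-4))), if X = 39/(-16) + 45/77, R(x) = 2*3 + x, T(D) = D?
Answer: -38811/1232 ≈ -31.502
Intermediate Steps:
R(x) = 6 + x
X = -2283/1232 (X = 39*(-1/16) + 45*(1/77) = -39/16 + 45/77 = -2283/1232 ≈ -1.8531)
o(F, I) = I*(5 + I) (o(F, I) = (I + 5)*I = (5 + I)*I = I*(5 + I))
X*(o(8, -5) + R(7 - 1*(-4))) = -2283*(-5*(5 - 5) + (6 + (7 - 1*(-4))))/1232 = -2283*(-5*0 + (6 + (7 + 4)))/1232 = -2283*(0 + (6 + 11))/1232 = -2283*(0 + 17)/1232 = -2283/1232*17 = -38811/1232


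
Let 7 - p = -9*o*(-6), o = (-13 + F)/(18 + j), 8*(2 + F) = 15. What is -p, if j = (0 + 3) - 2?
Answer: -3367/76 ≈ -44.303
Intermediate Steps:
F = -1/8 (F = -2 + (1/8)*15 = -2 + 15/8 = -1/8 ≈ -0.12500)
j = 1 (j = 3 - 2 = 1)
o = -105/152 (o = (-13 - 1/8)/(18 + 1) = -105/8/19 = -105/8*1/19 = -105/152 ≈ -0.69079)
p = 3367/76 (p = 7 - (-9*(-105/152))*(-6) = 7 - 945*(-6)/152 = 7 - 1*(-2835/76) = 7 + 2835/76 = 3367/76 ≈ 44.303)
-p = -1*3367/76 = -3367/76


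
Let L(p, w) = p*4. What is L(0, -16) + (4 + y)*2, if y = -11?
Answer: -14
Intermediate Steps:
L(p, w) = 4*p
L(0, -16) + (4 + y)*2 = 4*0 + (4 - 11)*2 = 0 - 7*2 = 0 - 14 = -14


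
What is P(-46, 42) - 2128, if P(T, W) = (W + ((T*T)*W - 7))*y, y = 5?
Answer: 442407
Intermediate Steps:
P(T, W) = -35 + 5*W + 5*W*T² (P(T, W) = (W + ((T*T)*W - 7))*5 = (W + (T²*W - 7))*5 = (W + (W*T² - 7))*5 = (W + (-7 + W*T²))*5 = (-7 + W + W*T²)*5 = -35 + 5*W + 5*W*T²)
P(-46, 42) - 2128 = (-35 + 5*42 + 5*42*(-46)²) - 2128 = (-35 + 210 + 5*42*2116) - 2128 = (-35 + 210 + 444360) - 2128 = 444535 - 2128 = 442407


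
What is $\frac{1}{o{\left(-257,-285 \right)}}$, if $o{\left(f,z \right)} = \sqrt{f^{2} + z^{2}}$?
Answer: $\frac{\sqrt{147274}}{147274} \approx 0.0026058$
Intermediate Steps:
$\frac{1}{o{\left(-257,-285 \right)}} = \frac{1}{\sqrt{\left(-257\right)^{2} + \left(-285\right)^{2}}} = \frac{1}{\sqrt{66049 + 81225}} = \frac{1}{\sqrt{147274}} = \frac{\sqrt{147274}}{147274}$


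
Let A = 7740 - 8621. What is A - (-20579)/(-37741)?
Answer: -33270400/37741 ≈ -881.54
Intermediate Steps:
A = -881
A - (-20579)/(-37741) = -881 - (-20579)/(-37741) = -881 - (-20579)*(-1)/37741 = -881 - 1*20579/37741 = -881 - 20579/37741 = -33270400/37741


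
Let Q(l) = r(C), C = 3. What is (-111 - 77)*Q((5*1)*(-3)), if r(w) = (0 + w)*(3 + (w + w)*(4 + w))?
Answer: -25380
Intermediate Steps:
r(w) = w*(3 + 2*w*(4 + w)) (r(w) = w*(3 + (2*w)*(4 + w)) = w*(3 + 2*w*(4 + w)))
Q(l) = 135 (Q(l) = 3*(3 + 2*3**2 + 8*3) = 3*(3 + 2*9 + 24) = 3*(3 + 18 + 24) = 3*45 = 135)
(-111 - 77)*Q((5*1)*(-3)) = (-111 - 77)*135 = -188*135 = -25380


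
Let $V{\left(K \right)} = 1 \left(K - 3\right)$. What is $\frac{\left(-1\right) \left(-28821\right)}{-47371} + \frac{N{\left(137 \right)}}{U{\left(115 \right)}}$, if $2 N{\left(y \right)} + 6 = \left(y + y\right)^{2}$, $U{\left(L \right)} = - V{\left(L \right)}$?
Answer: $- \frac{1781298437}{5305552} \approx -335.74$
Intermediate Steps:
$V{\left(K \right)} = -3 + K$ ($V{\left(K \right)} = 1 \left(-3 + K\right) = -3 + K$)
$U{\left(L \right)} = 3 - L$ ($U{\left(L \right)} = - (-3 + L) = 3 - L$)
$N{\left(y \right)} = -3 + 2 y^{2}$ ($N{\left(y \right)} = -3 + \frac{\left(y + y\right)^{2}}{2} = -3 + \frac{\left(2 y\right)^{2}}{2} = -3 + \frac{4 y^{2}}{2} = -3 + 2 y^{2}$)
$\frac{\left(-1\right) \left(-28821\right)}{-47371} + \frac{N{\left(137 \right)}}{U{\left(115 \right)}} = \frac{\left(-1\right) \left(-28821\right)}{-47371} + \frac{-3 + 2 \cdot 137^{2}}{3 - 115} = 28821 \left(- \frac{1}{47371}\right) + \frac{-3 + 2 \cdot 18769}{3 - 115} = - \frac{28821}{47371} + \frac{-3 + 37538}{-112} = - \frac{28821}{47371} + 37535 \left(- \frac{1}{112}\right) = - \frac{28821}{47371} - \frac{37535}{112} = - \frac{1781298437}{5305552}$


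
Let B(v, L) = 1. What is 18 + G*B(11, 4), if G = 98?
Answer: 116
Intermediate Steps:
18 + G*B(11, 4) = 18 + 98*1 = 18 + 98 = 116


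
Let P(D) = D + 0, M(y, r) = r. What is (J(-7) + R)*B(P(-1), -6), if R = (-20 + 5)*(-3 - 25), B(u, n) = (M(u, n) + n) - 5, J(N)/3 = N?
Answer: -6783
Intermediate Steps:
J(N) = 3*N
P(D) = D
B(u, n) = -5 + 2*n (B(u, n) = (n + n) - 5 = 2*n - 5 = -5 + 2*n)
R = 420 (R = -15*(-28) = 420)
(J(-7) + R)*B(P(-1), -6) = (3*(-7) + 420)*(-5 + 2*(-6)) = (-21 + 420)*(-5 - 12) = 399*(-17) = -6783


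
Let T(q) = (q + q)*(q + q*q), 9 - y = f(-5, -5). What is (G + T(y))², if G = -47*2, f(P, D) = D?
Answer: 33477796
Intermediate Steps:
G = -94
y = 14 (y = 9 - 1*(-5) = 9 + 5 = 14)
T(q) = 2*q*(q + q²) (T(q) = (2*q)*(q + q²) = 2*q*(q + q²))
(G + T(y))² = (-94 + 2*14²*(1 + 14))² = (-94 + 2*196*15)² = (-94 + 5880)² = 5786² = 33477796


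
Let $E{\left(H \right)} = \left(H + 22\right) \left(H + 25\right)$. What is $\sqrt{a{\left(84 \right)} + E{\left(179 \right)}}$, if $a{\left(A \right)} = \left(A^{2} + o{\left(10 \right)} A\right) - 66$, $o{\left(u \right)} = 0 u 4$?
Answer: $\sqrt{47994} \approx 219.08$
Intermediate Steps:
$o{\left(u \right)} = 0$ ($o{\left(u \right)} = 0 \cdot 4 = 0$)
$E{\left(H \right)} = \left(22 + H\right) \left(25 + H\right)$
$a{\left(A \right)} = -66 + A^{2}$ ($a{\left(A \right)} = \left(A^{2} + 0 A\right) - 66 = \left(A^{2} + 0\right) - 66 = A^{2} - 66 = -66 + A^{2}$)
$\sqrt{a{\left(84 \right)} + E{\left(179 \right)}} = \sqrt{\left(-66 + 84^{2}\right) + \left(550 + 179^{2} + 47 \cdot 179\right)} = \sqrt{\left(-66 + 7056\right) + \left(550 + 32041 + 8413\right)} = \sqrt{6990 + 41004} = \sqrt{47994}$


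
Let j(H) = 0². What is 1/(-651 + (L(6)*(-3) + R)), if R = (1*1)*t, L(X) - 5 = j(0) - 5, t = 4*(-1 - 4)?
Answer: -1/671 ≈ -0.0014903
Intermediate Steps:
j(H) = 0
t = -20 (t = 4*(-5) = -20)
L(X) = 0 (L(X) = 5 + (0 - 5) = 5 - 5 = 0)
R = -20 (R = (1*1)*(-20) = 1*(-20) = -20)
1/(-651 + (L(6)*(-3) + R)) = 1/(-651 + (0*(-3) - 20)) = 1/(-651 + (0 - 20)) = 1/(-651 - 20) = 1/(-671) = -1/671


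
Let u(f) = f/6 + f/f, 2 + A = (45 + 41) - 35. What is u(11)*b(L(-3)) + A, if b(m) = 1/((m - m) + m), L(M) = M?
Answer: 865/18 ≈ 48.056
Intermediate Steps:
A = 49 (A = -2 + ((45 + 41) - 35) = -2 + (86 - 35) = -2 + 51 = 49)
u(f) = 1 + f/6 (u(f) = f*(1/6) + 1 = f/6 + 1 = 1 + f/6)
b(m) = 1/m (b(m) = 1/(0 + m) = 1/m)
u(11)*b(L(-3)) + A = (1 + (1/6)*11)/(-3) + 49 = (1 + 11/6)*(-1/3) + 49 = (17/6)*(-1/3) + 49 = -17/18 + 49 = 865/18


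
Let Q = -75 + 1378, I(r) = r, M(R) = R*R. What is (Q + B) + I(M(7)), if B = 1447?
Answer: 2799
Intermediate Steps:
M(R) = R**2
Q = 1303
(Q + B) + I(M(7)) = (1303 + 1447) + 7**2 = 2750 + 49 = 2799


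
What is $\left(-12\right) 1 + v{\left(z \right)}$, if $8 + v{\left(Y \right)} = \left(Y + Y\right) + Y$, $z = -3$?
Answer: $-29$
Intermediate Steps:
$v{\left(Y \right)} = -8 + 3 Y$ ($v{\left(Y \right)} = -8 + \left(\left(Y + Y\right) + Y\right) = -8 + \left(2 Y + Y\right) = -8 + 3 Y$)
$\left(-12\right) 1 + v{\left(z \right)} = \left(-12\right) 1 + \left(-8 + 3 \left(-3\right)\right) = -12 - 17 = -29$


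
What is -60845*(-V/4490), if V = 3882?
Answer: 23620029/449 ≈ 52606.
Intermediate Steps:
-60845*(-V/4490) = -60845/((-4490/3882)) = -60845/((-4490*1/3882)) = -60845/(-2245/1941) = -60845*(-1941/2245) = 23620029/449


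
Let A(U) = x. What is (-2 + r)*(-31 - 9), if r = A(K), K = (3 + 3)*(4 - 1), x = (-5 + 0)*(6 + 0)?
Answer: 1280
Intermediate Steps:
x = -30 (x = -5*6 = -30)
K = 18 (K = 6*3 = 18)
A(U) = -30
r = -30
(-2 + r)*(-31 - 9) = (-2 - 30)*(-31 - 9) = -32*(-40) = 1280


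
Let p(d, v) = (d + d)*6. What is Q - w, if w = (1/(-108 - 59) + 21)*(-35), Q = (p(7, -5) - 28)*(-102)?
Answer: -831194/167 ≈ -4977.2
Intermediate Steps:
p(d, v) = 12*d (p(d, v) = (2*d)*6 = 12*d)
Q = -5712 (Q = (12*7 - 28)*(-102) = (84 - 28)*(-102) = 56*(-102) = -5712)
w = -122710/167 (w = (1/(-167) + 21)*(-35) = (-1/167 + 21)*(-35) = (3506/167)*(-35) = -122710/167 ≈ -734.79)
Q - w = -5712 - 1*(-122710/167) = -5712 + 122710/167 = -831194/167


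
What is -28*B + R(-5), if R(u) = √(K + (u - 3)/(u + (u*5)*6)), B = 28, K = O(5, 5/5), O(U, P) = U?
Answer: -784 + 3*√13485/155 ≈ -781.75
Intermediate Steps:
K = 5
R(u) = √(5 + (-3 + u)/(31*u)) (R(u) = √(5 + (u - 3)/(u + (u*5)*6)) = √(5 + (-3 + u)/(u + (5*u)*6)) = √(5 + (-3 + u)/(u + 30*u)) = √(5 + (-3 + u)/((31*u))) = √(5 + (-3 + u)*(1/(31*u))) = √(5 + (-3 + u)/(31*u)))
-28*B + R(-5) = -28*28 + √(4836 - 93/(-5))/31 = -784 + √(4836 - 93*(-⅕))/31 = -784 + √(4836 + 93/5)/31 = -784 + √(24273/5)/31 = -784 + (3*√13485/5)/31 = -784 + 3*√13485/155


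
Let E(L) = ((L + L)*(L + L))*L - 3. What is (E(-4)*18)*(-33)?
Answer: 153846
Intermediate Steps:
E(L) = -3 + 4*L**3 (E(L) = ((2*L)*(2*L))*L - 3 = (4*L**2)*L - 3 = 4*L**3 - 3 = -3 + 4*L**3)
(E(-4)*18)*(-33) = ((-3 + 4*(-4)**3)*18)*(-33) = ((-3 + 4*(-64))*18)*(-33) = ((-3 - 256)*18)*(-33) = -259*18*(-33) = -4662*(-33) = 153846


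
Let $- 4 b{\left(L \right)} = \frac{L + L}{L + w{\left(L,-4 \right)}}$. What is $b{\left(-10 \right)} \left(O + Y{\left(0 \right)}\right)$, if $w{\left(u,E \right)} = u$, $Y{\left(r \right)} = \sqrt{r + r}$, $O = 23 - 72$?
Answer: $\frac{49}{4} \approx 12.25$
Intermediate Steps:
$O = -49$ ($O = 23 - 72 = -49$)
$Y{\left(r \right)} = \sqrt{2} \sqrt{r}$ ($Y{\left(r \right)} = \sqrt{2 r} = \sqrt{2} \sqrt{r}$)
$b{\left(L \right)} = - \frac{1}{4}$ ($b{\left(L \right)} = - \frac{\left(L + L\right) \frac{1}{L + L}}{4} = - \frac{2 L \frac{1}{2 L}}{4} = \left(- \frac{1}{4}\right) 1 = - \frac{1}{4}$)
$b{\left(-10 \right)} \left(O + Y{\left(0 \right)}\right) = - \frac{-49 + \sqrt{2} \sqrt{0}}{4} = - \frac{-49 + \sqrt{2} \cdot 0}{4} = - \frac{-49 + 0}{4} = \left(- \frac{1}{4}\right) \left(-49\right) = \frac{49}{4}$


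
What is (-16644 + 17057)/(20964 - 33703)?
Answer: -413/12739 ≈ -0.032420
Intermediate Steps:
(-16644 + 17057)/(20964 - 33703) = 413/(-12739) = 413*(-1/12739) = -413/12739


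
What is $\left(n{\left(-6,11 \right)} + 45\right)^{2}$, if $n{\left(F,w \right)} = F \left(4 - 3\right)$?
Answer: $1521$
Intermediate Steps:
$n{\left(F,w \right)} = F$ ($n{\left(F,w \right)} = F 1 = F$)
$\left(n{\left(-6,11 \right)} + 45\right)^{2} = \left(-6 + 45\right)^{2} = 39^{2} = 1521$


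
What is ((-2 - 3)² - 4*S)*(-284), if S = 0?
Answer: -7100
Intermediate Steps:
((-2 - 3)² - 4*S)*(-284) = ((-2 - 3)² - 4*0)*(-284) = ((-5)² + 0)*(-284) = (25 + 0)*(-284) = 25*(-284) = -7100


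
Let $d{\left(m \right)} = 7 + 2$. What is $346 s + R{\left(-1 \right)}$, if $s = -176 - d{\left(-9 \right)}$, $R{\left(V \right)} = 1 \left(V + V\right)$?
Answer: $-64012$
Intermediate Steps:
$d{\left(m \right)} = 9$
$R{\left(V \right)} = 2 V$ ($R{\left(V \right)} = 1 \cdot 2 V = 2 V$)
$s = -185$ ($s = -176 - 9 = -185$)
$346 s + R{\left(-1 \right)} = 346 \left(-185\right) + 2 \left(-1\right) = -64010 - 2 = -64012$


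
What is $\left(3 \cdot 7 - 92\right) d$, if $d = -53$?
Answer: $3763$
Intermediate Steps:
$\left(3 \cdot 7 - 92\right) d = \left(3 \cdot 7 - 92\right) \left(-53\right) = \left(21 - 92\right) \left(-53\right) = \left(-71\right) \left(-53\right) = 3763$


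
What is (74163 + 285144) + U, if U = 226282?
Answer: 585589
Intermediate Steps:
(74163 + 285144) + U = (74163 + 285144) + 226282 = 359307 + 226282 = 585589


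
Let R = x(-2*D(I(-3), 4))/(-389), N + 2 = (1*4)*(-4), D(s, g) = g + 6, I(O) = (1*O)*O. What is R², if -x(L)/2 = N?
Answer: 1296/151321 ≈ 0.0085646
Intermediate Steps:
I(O) = O² (I(O) = O*O = O²)
D(s, g) = 6 + g
N = -18 (N = -2 + (1*4)*(-4) = -2 + 4*(-4) = -2 - 16 = -18)
x(L) = 36 (x(L) = -2*(-18) = 36)
R = -36/389 (R = 36/(-389) = 36*(-1/389) = -36/389 ≈ -0.092545)
R² = (-36/389)² = 1296/151321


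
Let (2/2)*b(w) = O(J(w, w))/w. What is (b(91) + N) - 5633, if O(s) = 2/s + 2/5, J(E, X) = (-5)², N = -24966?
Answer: -69612713/2275 ≈ -30599.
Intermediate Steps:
J(E, X) = 25
O(s) = ⅖ + 2/s (O(s) = 2/s + 2*(⅕) = 2/s + ⅖ = ⅖ + 2/s)
b(w) = 12/(25*w) (b(w) = (⅖ + 2/25)/w = 12/(25*w))
(b(91) + N) - 5633 = ((12/25)/91 - 24966) - 5633 = ((12/25)*(1/91) - 24966) - 5633 = (12/2275 - 24966) - 5633 = -56797638/2275 - 5633 = -69612713/2275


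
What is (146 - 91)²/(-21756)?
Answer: -3025/21756 ≈ -0.13904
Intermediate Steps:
(146 - 91)²/(-21756) = 55²*(-1/21756) = 3025*(-1/21756) = -3025/21756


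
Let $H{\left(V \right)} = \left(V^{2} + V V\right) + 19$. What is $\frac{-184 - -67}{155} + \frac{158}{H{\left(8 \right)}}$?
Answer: $\frac{7291}{22785} \approx 0.31999$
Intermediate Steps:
$H{\left(V \right)} = 19 + 2 V^{2}$ ($H{\left(V \right)} = \left(V^{2} + V^{2}\right) + 19 = 2 V^{2} + 19 = 19 + 2 V^{2}$)
$\frac{-184 - -67}{155} + \frac{158}{H{\left(8 \right)}} = \frac{-184 - -67}{155} + \frac{158}{19 + 2 \cdot 8^{2}} = \left(-184 + 67\right) \frac{1}{155} + \frac{158}{19 + 2 \cdot 64} = \left(-117\right) \frac{1}{155} + \frac{158}{19 + 128} = - \frac{117}{155} + \frac{158}{147} = \frac{7291}{22785}$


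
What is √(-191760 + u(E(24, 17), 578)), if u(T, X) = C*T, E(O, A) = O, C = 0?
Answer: 4*I*√11985 ≈ 437.9*I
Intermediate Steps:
u(T, X) = 0 (u(T, X) = 0*T = 0)
√(-191760 + u(E(24, 17), 578)) = √(-191760 + 0) = √(-191760) = 4*I*√11985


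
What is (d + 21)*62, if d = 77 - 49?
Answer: 3038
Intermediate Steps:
d = 28
(d + 21)*62 = (28 + 21)*62 = 49*62 = 3038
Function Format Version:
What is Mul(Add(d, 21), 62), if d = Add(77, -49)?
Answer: 3038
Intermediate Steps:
d = 28
Mul(Add(d, 21), 62) = Mul(Add(28, 21), 62) = Mul(49, 62) = 3038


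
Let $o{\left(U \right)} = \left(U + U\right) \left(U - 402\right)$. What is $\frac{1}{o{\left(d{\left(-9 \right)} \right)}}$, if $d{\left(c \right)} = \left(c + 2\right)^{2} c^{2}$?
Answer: $\frac{1}{28314846} \approx 3.5317 \cdot 10^{-8}$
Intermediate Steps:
$d{\left(c \right)} = c^{2} \left(2 + c\right)^{2}$ ($d{\left(c \right)} = \left(2 + c\right)^{2} c^{2} = c^{2} \left(2 + c\right)^{2}$)
$o{\left(U \right)} = 2 U \left(-402 + U\right)$
$\frac{1}{o{\left(d{\left(-9 \right)} \right)}} = \frac{1}{2 \left(-9\right)^{2} \left(2 - 9\right)^{2} \left(-402 + \left(-9\right)^{2} \left(2 - 9\right)^{2}\right)} = \frac{1}{2 \cdot 81 \left(-7\right)^{2} \left(-402 + 81 \left(-7\right)^{2}\right)} = \frac{1}{2 \cdot 81 \cdot 49 \left(-402 + 81 \cdot 49\right)} = \frac{1}{2 \cdot 3969 \left(-402 + 3969\right)} = \frac{1}{2 \cdot 3969 \cdot 3567} = \frac{1}{28314846}$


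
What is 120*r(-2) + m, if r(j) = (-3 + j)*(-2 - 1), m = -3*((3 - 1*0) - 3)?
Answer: 1800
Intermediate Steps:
m = 0 (m = -3*((3 + 0) - 3) = -3*(3 - 3) = -3*0 = 0)
r(j) = 9 - 3*j (r(j) = (-3 + j)*(-3) = 9 - 3*j)
120*r(-2) + m = 120*(9 - 3*(-2)) + 0 = 120*(9 + 6) + 0 = 120*15 + 0 = 1800 + 0 = 1800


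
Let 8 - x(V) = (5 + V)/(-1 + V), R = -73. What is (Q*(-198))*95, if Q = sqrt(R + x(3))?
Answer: -18810*I*sqrt(69) ≈ -1.5625e+5*I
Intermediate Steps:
x(V) = 8 - (5 + V)/(-1 + V)
Q = I*sqrt(69) (Q = sqrt(-73 + (-13 + 7*3)/(-1 + 3)) = sqrt(-73 + (-13 + 21)/2) = sqrt(-73 + (1/2)*8) = sqrt(-73 + 4) = sqrt(-69) = I*sqrt(69) ≈ 8.3066*I)
(Q*(-198))*95 = ((I*sqrt(69))*(-198))*95 = -198*I*sqrt(69)*95 = -18810*I*sqrt(69)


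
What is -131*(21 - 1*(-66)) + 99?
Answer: -11298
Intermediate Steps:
-131*(21 - 1*(-66)) + 99 = -131*(21 + 66) + 99 = -131*87 + 99 = -11397 + 99 = -11298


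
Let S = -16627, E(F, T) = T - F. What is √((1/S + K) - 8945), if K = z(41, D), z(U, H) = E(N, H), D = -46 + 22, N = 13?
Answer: I*√2483137949305/16627 ≈ 94.773*I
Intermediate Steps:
D = -24
z(U, H) = -13 + H (z(U, H) = H - 1*13 = H - 13 = -13 + H)
K = -37 (K = -13 - 24 = -37)
√((1/S + K) - 8945) = √((1/(-16627) - 37) - 8945) = √((-1/16627 - 37) - 8945) = √(-615200/16627 - 8945) = √(-149343715/16627) = I*√2483137949305/16627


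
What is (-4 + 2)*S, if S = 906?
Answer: -1812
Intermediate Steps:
(-4 + 2)*S = (-4 + 2)*906 = -2*906 = -1812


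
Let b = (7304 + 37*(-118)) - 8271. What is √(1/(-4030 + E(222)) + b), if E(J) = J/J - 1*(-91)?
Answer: I*√82703335990/3938 ≈ 73.027*I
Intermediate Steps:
E(J) = 92 (E(J) = 1 + 91 = 92)
b = -5333 (b = (7304 - 4366) - 8271 = 2938 - 8271 = -5333)
√(1/(-4030 + E(222)) + b) = √(1/(-4030 + 92) - 5333) = √(1/(-3938) - 5333) = √(-1/3938 - 5333) = √(-21001355/3938) = I*√82703335990/3938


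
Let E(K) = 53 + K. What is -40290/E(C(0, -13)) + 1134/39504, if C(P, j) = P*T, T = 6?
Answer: -265259343/348952 ≈ -760.16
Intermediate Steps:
C(P, j) = 6*P (C(P, j) = P*6 = 6*P)
-40290/E(C(0, -13)) + 1134/39504 = -40290/(53 + 6*0) + 1134/39504 = -40290/(53 + 0) + 1134*(1/39504) = -40290/53 + 189/6584 = -265259343/348952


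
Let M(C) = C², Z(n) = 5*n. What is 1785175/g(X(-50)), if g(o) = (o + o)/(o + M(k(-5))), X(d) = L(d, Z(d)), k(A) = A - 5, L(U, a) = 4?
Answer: 23207275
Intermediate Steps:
k(A) = -5 + A
X(d) = 4
g(o) = 2*o/(100 + o) (g(o) = (o + o)/(o + (-5 - 5)²) = (2*o)/(o + (-10)²) = (2*o)/(o + 100) = (2*o)/(100 + o) = 2*o/(100 + o))
1785175/g(X(-50)) = 1785175/((2*4/(100 + 4))) = 1785175/((2*4/104)) = 1785175/((2*4*(1/104))) = 1785175/(1/13) = 1785175*13 = 23207275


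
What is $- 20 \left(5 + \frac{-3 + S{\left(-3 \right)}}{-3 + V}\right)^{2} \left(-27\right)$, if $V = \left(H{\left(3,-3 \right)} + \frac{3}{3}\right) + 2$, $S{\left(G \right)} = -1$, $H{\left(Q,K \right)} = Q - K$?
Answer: $10140$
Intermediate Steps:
$V = 9$ ($V = \left(\left(3 - -3\right) + \frac{3}{3}\right) + 2 = \left(\left(3 + 3\right) + 3 \cdot \frac{1}{3}\right) + 2 = \left(6 + 1\right) + 2 = 7 + 2 = 9$)
$- 20 \left(5 + \frac{-3 + S{\left(-3 \right)}}{-3 + V}\right)^{2} \left(-27\right) = - 20 \left(5 + \frac{-3 - 1}{-3 + 9}\right)^{2} \left(-27\right) = - 20 \left(5 - \frac{4}{6}\right)^{2} \left(-27\right) = - 20 \left(5 - \frac{2}{3}\right)^{2} \left(-27\right) = - 20 \left(\frac{13}{3}\right)^{2} \left(-27\right) = \left(-20\right) \frac{169}{9} \left(-27\right) = \left(- \frac{3380}{9}\right) \left(-27\right) = 10140$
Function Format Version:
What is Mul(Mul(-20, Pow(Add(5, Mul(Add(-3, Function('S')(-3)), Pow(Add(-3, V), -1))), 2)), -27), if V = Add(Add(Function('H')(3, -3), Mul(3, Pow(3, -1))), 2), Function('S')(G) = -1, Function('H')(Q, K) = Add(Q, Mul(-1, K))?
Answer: 10140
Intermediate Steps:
V = 9 (V = Add(Add(Add(3, Mul(-1, -3)), Mul(3, Pow(3, -1))), 2) = Add(Add(Add(3, 3), Mul(3, Rational(1, 3))), 2) = Add(Add(6, 1), 2) = Add(7, 2) = 9)
Mul(Mul(-20, Pow(Add(5, Mul(Add(-3, Function('S')(-3)), Pow(Add(-3, V), -1))), 2)), -27) = Mul(Mul(-20, Pow(Add(5, Mul(Add(-3, -1), Pow(Add(-3, 9), -1))), 2)), -27) = Mul(Mul(-20, Pow(Add(5, Mul(-4, Pow(6, -1))), 2)), -27) = Mul(Mul(-20, Pow(Add(5, Mul(-4, Rational(1, 6))), 2)), -27) = Mul(Mul(-20, Pow(Add(5, Rational(-2, 3)), 2)), -27) = Mul(Mul(-20, Pow(Rational(13, 3), 2)), -27) = Mul(Mul(-20, Rational(169, 9)), -27) = Mul(Rational(-3380, 9), -27) = 10140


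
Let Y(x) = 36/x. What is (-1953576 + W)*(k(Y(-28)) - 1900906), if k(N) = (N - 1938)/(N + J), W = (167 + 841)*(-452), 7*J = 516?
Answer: 773971333817688/169 ≈ 4.5797e+12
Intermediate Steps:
J = 516/7 (J = (1/7)*516 = 516/7 ≈ 73.714)
W = -455616 (W = 1008*(-452) = -455616)
k(N) = (-1938 + N)/(516/7 + N) (k(N) = (N - 1938)/(N + 516/7) = (-1938 + N)/(516/7 + N))
(-1953576 + W)*(k(Y(-28)) - 1900906) = (-1953576 - 455616)*(7*(-1938 + 36/(-28))/(516 + 7*(36/(-28))) - 1900906) = -2409192*(7*(-1938 + 36*(-1/28))/(516 + 7*(36*(-1/28))) - 1900906) = -2409192*(7*(-1938 - 9/7)/(516 + 7*(-9/7)) - 1900906) = -2409192*(7*(-13575/7)/(516 - 9) - 1900906) = -2409192*(7*(-13575/7)/507 - 1900906) = -2409192*(7*(1/507)*(-13575/7) - 1900906) = -2409192*(-4525/169 - 1900906) = -2409192*(-321257639/169) = 773971333817688/169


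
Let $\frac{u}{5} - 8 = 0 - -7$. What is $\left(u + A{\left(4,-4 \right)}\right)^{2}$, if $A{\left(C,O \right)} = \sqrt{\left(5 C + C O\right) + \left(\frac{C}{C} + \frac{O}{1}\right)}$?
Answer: $5776$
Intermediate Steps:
$A{\left(C,O \right)} = \sqrt{1 + O + 5 C + C O}$ ($A{\left(C,O \right)} = \sqrt{\left(5 C + C O\right) + \left(1 + O 1\right)} = \sqrt{\left(5 C + C O\right) + \left(1 + O\right)} = \sqrt{1 + O + 5 C + C O}$)
$u = 75$ ($u = 40 + 5 \left(0 - -7\right) = 40 + 5 \left(0 + 7\right) = 40 + 5 \cdot 7 = 40 + 35 = 75$)
$\left(u + A{\left(4,-4 \right)}\right)^{2} = \left(75 + \sqrt{1 - 4 + 5 \cdot 4 + 4 \left(-4\right)}\right)^{2} = \left(75 + \sqrt{1 - 4 + 20 - 16}\right)^{2} = \left(75 + \sqrt{1}\right)^{2} = \left(75 + 1\right)^{2} = 76^{2} = 5776$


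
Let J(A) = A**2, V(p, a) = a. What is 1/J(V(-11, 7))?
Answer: 1/49 ≈ 0.020408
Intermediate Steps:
1/J(V(-11, 7)) = 1/(7**2) = 1/49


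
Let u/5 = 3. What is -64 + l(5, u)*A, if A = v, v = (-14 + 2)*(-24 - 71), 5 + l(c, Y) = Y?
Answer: 11336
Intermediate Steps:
u = 15 (u = 5*3 = 15)
l(c, Y) = -5 + Y
v = 1140 (v = -12*(-95) = 1140)
A = 1140
-64 + l(5, u)*A = -64 + (-5 + 15)*1140 = -64 + 10*1140 = -64 + 11400 = 11336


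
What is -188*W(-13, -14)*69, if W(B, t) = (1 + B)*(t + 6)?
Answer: -1245312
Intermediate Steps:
W(B, t) = (1 + B)*(6 + t)
-188*W(-13, -14)*69 = -188*(6 - 14 + 6*(-13) - 13*(-14))*69 = -188*(6 - 14 - 78 + 182)*69 = -188*96*69 = -18048*69 = -1245312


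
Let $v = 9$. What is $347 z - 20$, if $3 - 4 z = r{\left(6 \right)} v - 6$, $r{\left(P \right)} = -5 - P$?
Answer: $9349$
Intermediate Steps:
$z = 27$ ($z = \frac{3}{4} - \frac{\left(-5 - 6\right) 9 - 6}{4} = \frac{3}{4} - \frac{\left(-11\right) 9 - 6}{4} = \frac{3}{4} - \frac{-99 - 6}{4} = \frac{3}{4} - - \frac{105}{4} = \frac{3}{4} + \frac{105}{4} = 27$)
$347 z - 20 = 347 \cdot 27 - 20 = 9369 - 20 = 9349$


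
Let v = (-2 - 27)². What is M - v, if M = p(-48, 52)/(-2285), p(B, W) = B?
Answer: -1921637/2285 ≈ -840.98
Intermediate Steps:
v = 841 (v = (-29)² = 841)
M = 48/2285 (M = -48/(-2285) = -48*(-1/2285) = 48/2285 ≈ 0.021007)
M - v = 48/2285 - 1*841 = 48/2285 - 841 = -1921637/2285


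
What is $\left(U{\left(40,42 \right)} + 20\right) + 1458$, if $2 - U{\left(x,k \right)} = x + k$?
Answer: $1398$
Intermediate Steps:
$U{\left(x,k \right)} = 2 - k - x$ ($U{\left(x,k \right)} = 2 - \left(x + k\right) = 2 - \left(k + x\right) = 2 - k - x$)
$\left(U{\left(40,42 \right)} + 20\right) + 1458 = \left(\left(2 - 42 - 40\right) + 20\right) + 1458 = \left(-80 + 20\right) + 1458 = -60 + 1458 = 1398$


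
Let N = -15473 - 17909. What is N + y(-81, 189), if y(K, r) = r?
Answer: -33193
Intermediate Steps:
N = -33382
N + y(-81, 189) = -33382 + 189 = -33193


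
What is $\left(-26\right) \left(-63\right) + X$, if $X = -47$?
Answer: $1591$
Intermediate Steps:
$\left(-26\right) \left(-63\right) + X = \left(-26\right) \left(-63\right) - 47 = 1638 - 47 = 1591$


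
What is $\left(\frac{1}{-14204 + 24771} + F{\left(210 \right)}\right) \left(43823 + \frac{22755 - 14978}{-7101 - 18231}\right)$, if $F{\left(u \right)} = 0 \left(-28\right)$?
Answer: $\frac{1110116459}{267683244} \approx 4.1471$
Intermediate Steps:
$F{\left(u \right)} = 0$
$\left(\frac{1}{-14204 + 24771} + F{\left(210 \right)}\right) \left(43823 + \frac{22755 - 14978}{-7101 - 18231}\right) = \left(\frac{1}{-14204 + 24771} + 0\right) \left(43823 + \frac{22755 - 14978}{-7101 - 18231}\right) = \left(\frac{1}{10567} + 0\right) \left(43823 + \frac{7777}{-7101 - 18231}\right) = \left(\frac{1}{10567} + 0\right) \left(43823 + \frac{7777}{-25332}\right) = \frac{43823 + 7777 \left(- \frac{1}{25332}\right)}{10567} = \frac{43823 - \frac{7777}{25332}}{10567} = \frac{1}{10567} \cdot \frac{1110116459}{25332} = \frac{1110116459}{267683244}$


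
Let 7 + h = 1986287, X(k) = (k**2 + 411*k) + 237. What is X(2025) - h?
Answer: 2946857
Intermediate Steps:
X(k) = 237 + k**2 + 411*k
h = 1986280 (h = -7 + 1986287 = 1986280)
X(2025) - h = (237 + 2025**2 + 411*2025) - 1*1986280 = (237 + 4100625 + 832275) - 1986280 = 4933137 - 1986280 = 2946857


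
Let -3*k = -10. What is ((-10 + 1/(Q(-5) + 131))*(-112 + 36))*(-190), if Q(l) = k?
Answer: -58149880/403 ≈ -1.4429e+5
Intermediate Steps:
k = 10/3 (k = -⅓*(-10) = 10/3 ≈ 3.3333)
Q(l) = 10/3
((-10 + 1/(Q(-5) + 131))*(-112 + 36))*(-190) = ((-10 + 1/(10/3 + 131))*(-112 + 36))*(-190) = ((-10 + 1/(403/3))*(-76))*(-190) = ((-10 + 3/403)*(-76))*(-190) = -4027/403*(-76)*(-190) = (306052/403)*(-190) = -58149880/403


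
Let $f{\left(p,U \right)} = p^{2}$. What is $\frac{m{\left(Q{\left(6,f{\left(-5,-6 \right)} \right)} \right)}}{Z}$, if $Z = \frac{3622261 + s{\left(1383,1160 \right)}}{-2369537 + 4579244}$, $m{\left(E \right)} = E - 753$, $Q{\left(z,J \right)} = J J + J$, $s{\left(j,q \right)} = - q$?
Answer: $- \frac{227599821}{3621101} \approx -62.854$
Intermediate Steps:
$Q{\left(z,J \right)} = J + J^{2}$ ($Q{\left(z,J \right)} = J^{2} + J = J + J^{2}$)
$m{\left(E \right)} = -753 + E$
$Z = \frac{3621101}{2209707}$ ($Z = \frac{3622261 - 1160}{-2369537 + 4579244} = \frac{3622261 - 1160}{2209707} = 3621101 \cdot \frac{1}{2209707} = \frac{3621101}{2209707} \approx 1.6387$)
$\frac{m{\left(Q{\left(6,f{\left(-5,-6 \right)} \right)} \right)}}{Z} = \frac{-753 + \left(-5\right)^{2} \left(1 + \left(-5\right)^{2}\right)}{\frac{3621101}{2209707}} = \left(-753 + 25 \left(1 + 25\right)\right) \frac{2209707}{3621101} = \left(-753 + 25 \cdot 26\right) \frac{2209707}{3621101} = \left(-753 + 650\right) \frac{2209707}{3621101} = \left(-103\right) \frac{2209707}{3621101} = - \frac{227599821}{3621101}$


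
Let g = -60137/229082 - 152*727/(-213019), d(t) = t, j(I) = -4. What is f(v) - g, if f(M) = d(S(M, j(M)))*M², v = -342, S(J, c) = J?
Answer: -278862161032839947/6971259794 ≈ -4.0002e+7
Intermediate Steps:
f(M) = M³ (f(M) = M*M² = M³)
g = 1786307675/6971259794 (g = -60137*1/229082 - 110504*(-1/213019) = -8591/32726 + 110504/213019 = 1786307675/6971259794 ≈ 0.25624)
f(v) - g = (-342)³ - 1*1786307675/6971259794 = -40001688 - 1786307675/6971259794 = -278862161032839947/6971259794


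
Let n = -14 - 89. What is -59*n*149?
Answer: 905473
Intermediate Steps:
n = -103
-59*n*149 = -59*(-103)*149 = 6077*149 = 905473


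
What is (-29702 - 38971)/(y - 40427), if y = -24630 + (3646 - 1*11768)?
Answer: 22891/24393 ≈ 0.93843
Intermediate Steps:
y = -32752 (y = -24630 + (3646 - 11768) = -24630 - 8122 = -32752)
(-29702 - 38971)/(y - 40427) = (-29702 - 38971)/(-32752 - 40427) = -68673/(-73179) = -68673*(-1/73179) = 22891/24393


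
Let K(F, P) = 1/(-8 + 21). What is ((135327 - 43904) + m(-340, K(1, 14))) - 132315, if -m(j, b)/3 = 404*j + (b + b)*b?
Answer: 62730766/169 ≈ 3.7119e+5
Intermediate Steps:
K(F, P) = 1/13
m(j, b) = -1212*j - 6*b**2 (m(j, b) = -3*(404*j + (b + b)*b) = -3*(404*j + (2*b)*b) = -3*(404*j + 2*b**2) = -3*(2*b**2 + 404*j) = -1212*j - 6*b**2)
((135327 - 43904) + m(-340, K(1, 14))) - 132315 = ((135327 - 43904) + (-1212*(-340) - 6*(1/13)**2)) - 132315 = (91423 + (412080 - 6*1/169)) - 132315 = (91423 + (412080 - 6/169)) - 132315 = (91423 + 69641514/169) - 132315 = 85092001/169 - 132315 = 62730766/169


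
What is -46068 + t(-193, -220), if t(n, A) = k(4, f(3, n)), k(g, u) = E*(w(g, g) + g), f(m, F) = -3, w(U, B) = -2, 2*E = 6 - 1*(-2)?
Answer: -46060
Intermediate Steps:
E = 4 (E = (6 - 1*(-2))/2 = (6 + 2)/2 = (½)*8 = 4)
k(g, u) = -8 + 4*g (k(g, u) = 4*(-2 + g) = -8 + 4*g)
t(n, A) = 8 (t(n, A) = -8 + 4*4 = -8 + 16 = 8)
-46068 + t(-193, -220) = -46068 + 8 = -46060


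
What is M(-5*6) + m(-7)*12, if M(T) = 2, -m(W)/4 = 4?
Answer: -190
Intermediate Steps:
m(W) = -16 (m(W) = -4*4 = -16)
M(-5*6) + m(-7)*12 = 2 - 16*12 = 2 - 192 = -190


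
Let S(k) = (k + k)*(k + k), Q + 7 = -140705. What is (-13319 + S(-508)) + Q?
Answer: 878225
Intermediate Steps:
Q = -140712 (Q = -7 - 140705 = -140712)
S(k) = 4*k**2 (S(k) = (2*k)*(2*k) = 4*k**2)
(-13319 + S(-508)) + Q = (-13319 + 4*(-508)**2) - 140712 = (-13319 + 4*258064) - 140712 = (-13319 + 1032256) - 140712 = 1018937 - 140712 = 878225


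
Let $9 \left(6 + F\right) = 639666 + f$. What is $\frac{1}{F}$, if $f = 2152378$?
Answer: $\frac{9}{2791990} \approx 3.2235 \cdot 10^{-6}$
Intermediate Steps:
$F = \frac{2791990}{9}$ ($F = -6 + \frac{639666 + 2152378}{9} = -6 + \frac{1}{9} \cdot 2792044 = -6 + \frac{2792044}{9} = \frac{2791990}{9} \approx 3.1022 \cdot 10^{5}$)
$\frac{1}{F} = \frac{1}{\frac{2791990}{9}} = \frac{9}{2791990}$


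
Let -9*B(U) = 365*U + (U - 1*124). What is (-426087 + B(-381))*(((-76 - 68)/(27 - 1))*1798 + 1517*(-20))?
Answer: 1935833405588/117 ≈ 1.6546e+10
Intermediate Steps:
B(U) = 124/9 - 122*U/3 (B(U) = -(365*U + (U - 1*124))/9 = -(365*U + (U - 124))/9 = -(365*U + (-124 + U))/9 = -(-124 + 366*U)/9 = 124/9 - 122*U/3)
(-426087 + B(-381))*(((-76 - 68)/(27 - 1))*1798 + 1517*(-20)) = (-426087 + (124/9 - 122/3*(-381)))*(((-76 - 68)/(27 - 1))*1798 + 1517*(-20)) = (-426087 + (124/9 + 15494))*(-144/26*1798 - 30340) = (-426087 + 139570/9)*(-144*1/26*1798 - 30340) = -3695213*(-72/13*1798 - 30340)/9 = -3695213*(-129456/13 - 30340)/9 = -3695213/9*(-523876/13) = 1935833405588/117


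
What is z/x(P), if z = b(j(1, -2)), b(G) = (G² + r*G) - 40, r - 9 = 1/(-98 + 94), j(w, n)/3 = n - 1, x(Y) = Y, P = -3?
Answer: 151/12 ≈ 12.583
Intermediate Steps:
j(w, n) = -3 + 3*n (j(w, n) = 3*(n - 1) = 3*(-1 + n) = -3 + 3*n)
r = 35/4 (r = 9 + 1/(-98 + 94) = 9 + 1/(-4) = 9 - ¼ = 35/4 ≈ 8.7500)
b(G) = -40 + G² + 35*G/4 (b(G) = (G² + 35*G/4) - 40 = -40 + G² + 35*G/4)
z = -151/4 (z = -40 + (-3 + 3*(-2))² + 35*(-3 + 3*(-2))/4 = -40 + (-3 - 6)² + 35*(-3 - 6)/4 = -40 + (-9)² + (35/4)*(-9) = -40 + 81 - 315/4 = -151/4 ≈ -37.750)
z/x(P) = -151/4/(-3) = -151/4*(-⅓) = 151/12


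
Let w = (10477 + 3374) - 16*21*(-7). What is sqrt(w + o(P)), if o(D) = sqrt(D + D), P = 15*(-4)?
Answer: sqrt(16203 + 2*I*sqrt(30)) ≈ 127.29 + 0.043*I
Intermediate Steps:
P = -60
w = 16203 (w = 13851 - 336*(-7) = 13851 + 2352 = 16203)
o(D) = sqrt(2)*sqrt(D) (o(D) = sqrt(2*D) = sqrt(2)*sqrt(D))
sqrt(w + o(P)) = sqrt(16203 + sqrt(2)*sqrt(-60)) = sqrt(16203 + sqrt(2)*(2*I*sqrt(15))) = sqrt(16203 + 2*I*sqrt(30))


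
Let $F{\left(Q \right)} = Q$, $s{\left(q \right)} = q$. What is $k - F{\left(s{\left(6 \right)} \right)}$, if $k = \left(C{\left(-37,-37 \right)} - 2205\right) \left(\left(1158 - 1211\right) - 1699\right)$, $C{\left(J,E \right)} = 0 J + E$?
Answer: $3927978$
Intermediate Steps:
$C{\left(J,E \right)} = E$ ($C{\left(J,E \right)} = 0 + E = E$)
$k = 3927984$ ($k = \left(-37 - 2205\right) \left(\left(1158 - 1211\right) - 1699\right) = - 2242 \left(-53 - 1699\right) = \left(-2242\right) \left(-1752\right) = 3927984$)
$k - F{\left(s{\left(6 \right)} \right)} = 3927984 - 6 = 3927978$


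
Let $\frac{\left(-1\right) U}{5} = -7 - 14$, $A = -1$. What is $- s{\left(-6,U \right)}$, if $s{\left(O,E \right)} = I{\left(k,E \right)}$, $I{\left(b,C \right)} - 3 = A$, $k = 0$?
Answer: $-2$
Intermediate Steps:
$I{\left(b,C \right)} = 2$ ($I{\left(b,C \right)} = 3 - 1 = 2$)
$U = 105$ ($U = - 5 \left(-7 - 14\right) = \left(-5\right) \left(-21\right) = 105$)
$s{\left(O,E \right)} = 2$
$- s{\left(-6,U \right)} = \left(-1\right) 2 = -2$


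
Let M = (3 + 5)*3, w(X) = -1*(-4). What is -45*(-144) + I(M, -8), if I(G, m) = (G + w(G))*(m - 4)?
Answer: 6144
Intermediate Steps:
w(X) = 4
M = 24 (M = 8*3 = 24)
I(G, m) = (-4 + m)*(4 + G) (I(G, m) = (G + 4)*(m - 4) = (4 + G)*(-4 + m) = (-4 + m)*(4 + G))
-45*(-144) + I(M, -8) = -45*(-144) + (-16 - 4*24 + 4*(-8) + 24*(-8)) = 6480 + (-16 - 96 - 32 - 192) = 6480 - 336 = 6144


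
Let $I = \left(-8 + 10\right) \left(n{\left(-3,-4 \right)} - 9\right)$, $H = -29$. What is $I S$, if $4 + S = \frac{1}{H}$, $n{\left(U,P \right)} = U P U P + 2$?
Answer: $- \frac{32058}{29} \approx -1105.4$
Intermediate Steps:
$n{\left(U,P \right)} = 2 + P^{2} U^{2}$ ($n{\left(U,P \right)} = P U U P + 2 = P U^{2} P + 2 = P^{2} U^{2} + 2 = 2 + P^{2} U^{2}$)
$S = - \frac{117}{29}$ ($S = -4 + \frac{1}{-29} = -4 - \frac{1}{29} = - \frac{117}{29} \approx -4.0345$)
$I = 274$ ($I = \left(-8 + 10\right) \left(\left(2 + \left(-4\right)^{2} \left(-3\right)^{2}\right) - 9\right) = 2 \left(\left(2 + 16 \cdot 9\right) - 9\right) = 2 \left(\left(2 + 144\right) - 9\right) = 2 \left(146 - 9\right) = 2 \cdot 137 = 274$)
$I S = 274 \left(- \frac{117}{29}\right) = - \frac{32058}{29}$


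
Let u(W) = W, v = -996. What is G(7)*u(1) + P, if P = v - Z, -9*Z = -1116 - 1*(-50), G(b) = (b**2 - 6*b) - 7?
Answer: -10030/9 ≈ -1114.4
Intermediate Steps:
G(b) = -7 + b**2 - 6*b
Z = 1066/9 (Z = -(-1116 - 1*(-50))/9 = -(-1116 + 50)/9 = -1/9*(-1066) = 1066/9 ≈ 118.44)
P = -10030/9 (P = -996 - 1*1066/9 = -996 - 1066/9 = -10030/9 ≈ -1114.4)
G(7)*u(1) + P = (-7 + 7**2 - 6*7)*1 - 10030/9 = (-7 + 49 - 42)*1 - 10030/9 = 0*1 - 10030/9 = 0 - 10030/9 = -10030/9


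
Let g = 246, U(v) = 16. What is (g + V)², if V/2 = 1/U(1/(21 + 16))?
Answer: 3876961/64 ≈ 60578.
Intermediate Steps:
V = ⅛ (V = 2/16 = 2*(1/16) = ⅛ ≈ 0.12500)
(g + V)² = (246 + ⅛)² = (1969/8)² = 3876961/64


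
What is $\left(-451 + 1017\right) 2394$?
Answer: $1355004$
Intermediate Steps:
$\left(-451 + 1017\right) 2394 = 566 \cdot 2394 = 1355004$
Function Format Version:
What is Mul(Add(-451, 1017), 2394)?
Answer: 1355004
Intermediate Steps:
Mul(Add(-451, 1017), 2394) = Mul(566, 2394) = 1355004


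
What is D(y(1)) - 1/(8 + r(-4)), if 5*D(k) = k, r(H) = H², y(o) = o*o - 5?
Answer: -101/120 ≈ -0.84167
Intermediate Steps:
y(o) = -5 + o² (y(o) = o² - 5 = -5 + o²)
D(k) = k/5
D(y(1)) - 1/(8 + r(-4)) = (-5 + 1²)/5 - 1/(8 + (-4)²) = (-5 + 1)/5 - 1/(8 + 16) = (⅕)*(-4) - 1/24 = -⅘ - 1*1/24 = -⅘ - 1/24 = -101/120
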